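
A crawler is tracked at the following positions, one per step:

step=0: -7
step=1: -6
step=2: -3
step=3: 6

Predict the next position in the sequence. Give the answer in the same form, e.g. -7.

The jumps are +1, +3, +9 — a geometric progression with ratio 3.
step 4: 6 + 27 → 33

33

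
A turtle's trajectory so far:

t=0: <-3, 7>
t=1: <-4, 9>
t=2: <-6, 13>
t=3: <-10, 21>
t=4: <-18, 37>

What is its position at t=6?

<-66, 133>

Step-to-step displacements: <-1, +2>, <-2, +4>, <-4, +8>, <-8, +16>; each is 2× the previous.
step 5: <-18, 37> + <-16, +32> → <-34, 69>
step 6: <-34, 69> + <-32, +64> → <-66, 133>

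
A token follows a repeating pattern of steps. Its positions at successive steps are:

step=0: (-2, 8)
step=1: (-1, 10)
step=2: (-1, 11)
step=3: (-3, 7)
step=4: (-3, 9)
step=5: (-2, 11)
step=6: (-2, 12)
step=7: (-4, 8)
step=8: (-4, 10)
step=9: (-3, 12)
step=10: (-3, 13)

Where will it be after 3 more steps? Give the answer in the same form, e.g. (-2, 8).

(-4, 13)

The moves between consecutive positions are (+1, +2), (+0, +1), (-2, -4), (+0, +2), (+1, +2), (+0, +1), (-2, -4), (+0, +2), (+1, +2), (+0, +1); they repeat the 4-cycle [(+1, +2), (+0, +1), (-2, -4), (+0, +2)].
step 11: apply (-2, -4) → (-5, 9)
step 12: apply (+0, +2) → (-5, 11)
step 13: apply (+1, +2) → (-4, 13)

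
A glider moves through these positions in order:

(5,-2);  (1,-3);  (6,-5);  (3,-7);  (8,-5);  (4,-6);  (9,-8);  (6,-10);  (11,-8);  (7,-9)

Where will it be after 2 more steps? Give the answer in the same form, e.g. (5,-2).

(9,-13)

Differencing gives (-4,-1), (+5,-2), (-3,-2), (+5,+2), (-4,-1), (+5,-2), (-3,-2), (+5,+2), (-4,-1). This is the pattern (-4,-1), (+5,-2), (-3,-2), (+5,+2) repeated.
step 10: apply (+5,-2) → (12,-11)
step 11: apply (-3,-2) → (9,-13)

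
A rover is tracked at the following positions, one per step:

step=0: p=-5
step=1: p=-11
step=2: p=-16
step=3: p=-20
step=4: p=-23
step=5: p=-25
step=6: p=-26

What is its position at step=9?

p=-23

Taking differences between consecutive positions: -6, -5, -4, -3, -2, -1. These grow by +1 each step.
step 7: -26 + 0 → p=-26
step 8: -26 + 1 → p=-25
step 9: -25 + 2 → p=-23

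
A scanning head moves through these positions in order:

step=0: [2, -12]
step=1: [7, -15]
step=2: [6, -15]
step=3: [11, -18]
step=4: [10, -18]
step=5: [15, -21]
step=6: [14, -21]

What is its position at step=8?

[18, -24]

The moves between consecutive positions are [+5, -3], [-1, +0], [+5, -3], [-1, +0], [+5, -3], [-1, +0]; they repeat the 2-cycle [[+5, -3], [-1, +0]].
step 7: apply [+5, -3] → [19, -24]
step 8: apply [-1, +0] → [18, -24]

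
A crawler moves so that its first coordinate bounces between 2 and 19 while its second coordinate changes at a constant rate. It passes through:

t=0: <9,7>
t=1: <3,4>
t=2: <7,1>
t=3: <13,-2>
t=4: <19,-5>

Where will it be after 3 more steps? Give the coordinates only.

<3,-14>

The first coordinate travels 6 per step and bounces off the walls at 2 and 19.
  step 5: 19 → 13
  step 6: 13 → 7
  step 7: 7 → 3
The second coordinate changes by -3 each step: at step 7 it is -14.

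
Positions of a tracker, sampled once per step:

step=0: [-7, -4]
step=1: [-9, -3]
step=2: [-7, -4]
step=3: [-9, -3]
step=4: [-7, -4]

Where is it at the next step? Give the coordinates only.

Consecutive displacements [-2, +1], [+2, -1], [-2, +1], [+2, -1] scale by a factor of -1 each step.
step 5: [-7, -4] + [-2, +1] → [-9, -3]

[-9, -3]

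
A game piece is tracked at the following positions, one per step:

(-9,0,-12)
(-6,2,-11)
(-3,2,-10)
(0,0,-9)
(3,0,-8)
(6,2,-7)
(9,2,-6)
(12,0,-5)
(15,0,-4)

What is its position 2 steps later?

(21,2,-2)

First: linear, +3 per step → 21 at step 10.
Second: cycles through 0, 2, 2, 0 every 4 steps. Step 10 lands at position 2 of the cycle → 2.
Third: linear, +1 per step → -2 at step 10.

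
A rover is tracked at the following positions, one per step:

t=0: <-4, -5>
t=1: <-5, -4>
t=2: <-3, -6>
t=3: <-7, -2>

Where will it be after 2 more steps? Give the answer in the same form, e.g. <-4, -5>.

Step-to-step displacements: <-1, +1>, <+2, -2>, <-4, +4>; each is -2× the previous.
step 4: <-7, -2> + <+8, -8> → <1, -10>
step 5: <1, -10> + <-16, +16> → <-15, 6>

<-15, 6>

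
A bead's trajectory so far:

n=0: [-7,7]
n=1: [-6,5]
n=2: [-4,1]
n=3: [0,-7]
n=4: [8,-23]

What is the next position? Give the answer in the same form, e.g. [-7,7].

[24,-55]

The jumps are [+1,-2], [+2,-4], [+4,-8], [+8,-16] — a geometric progression with ratio 2.
step 5: [8,-23] + [+16,-32] → [24,-55]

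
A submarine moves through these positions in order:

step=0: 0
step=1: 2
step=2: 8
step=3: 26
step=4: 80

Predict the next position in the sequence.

Step-to-step displacements: +2, +6, +18, +54; each is 3× the previous.
step 5: 80 + 162 → 242

242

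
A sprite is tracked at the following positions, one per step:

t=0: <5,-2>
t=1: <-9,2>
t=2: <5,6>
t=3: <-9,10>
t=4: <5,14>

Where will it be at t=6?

<5,22>

First: cycles through 5, -9 every 2 steps. Step 6 lands at position 0 of the cycle → 5.
Second: linear, +4 per step → 22 at step 6.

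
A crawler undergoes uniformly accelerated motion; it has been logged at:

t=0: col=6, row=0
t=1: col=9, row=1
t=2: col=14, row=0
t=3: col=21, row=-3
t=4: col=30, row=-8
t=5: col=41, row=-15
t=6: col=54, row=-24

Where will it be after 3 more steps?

Taking differences between consecutive positions: (+3, +1), (+5, -1), (+7, -3), (+9, -5), (+11, -7), (+13, -9). These grow by (+2, -2) each step.
step 7: col=54, row=-24 + (+15, -11) → col=69, row=-35
step 8: col=69, row=-35 + (+17, -13) → col=86, row=-48
step 9: col=86, row=-48 + (+19, -15) → col=105, row=-63

col=105, row=-63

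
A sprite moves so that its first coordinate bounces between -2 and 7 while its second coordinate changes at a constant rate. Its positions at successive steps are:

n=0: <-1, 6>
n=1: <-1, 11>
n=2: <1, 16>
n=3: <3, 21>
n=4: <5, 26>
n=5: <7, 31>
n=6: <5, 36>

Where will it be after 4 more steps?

The first coordinate travels 2 per step and bounces off the walls at -2 and 7.
  step 7: 5 → 3
  step 8: 3 → 1
  step 9: 1 → -1
  step 10: -1 → -1
The second coordinate changes by +5 each step: at step 10 it is 56.

<-1, 56>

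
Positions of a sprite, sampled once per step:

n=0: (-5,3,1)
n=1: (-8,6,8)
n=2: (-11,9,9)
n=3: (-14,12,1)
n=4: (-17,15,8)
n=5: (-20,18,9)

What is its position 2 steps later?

First: linear, -3 per step → -26 at step 7.
Second: linear, +3 per step → 24 at step 7.
Third: cycles through 1, 8, 9 every 3 steps. Step 7 lands at position 1 of the cycle → 8.

(-26,24,8)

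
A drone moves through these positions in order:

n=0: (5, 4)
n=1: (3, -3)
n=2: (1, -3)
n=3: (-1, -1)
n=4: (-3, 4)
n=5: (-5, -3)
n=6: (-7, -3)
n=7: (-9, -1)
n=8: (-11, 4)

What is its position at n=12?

The first coordinate changes by -2 each step, so at step 12 it is 5 + 12·(-2) = -19.
The second coordinate repeats the cycle [4, -3, -3, -1] with period 4; step 12 mod 4 = 0, giving 4.

(-19, 4)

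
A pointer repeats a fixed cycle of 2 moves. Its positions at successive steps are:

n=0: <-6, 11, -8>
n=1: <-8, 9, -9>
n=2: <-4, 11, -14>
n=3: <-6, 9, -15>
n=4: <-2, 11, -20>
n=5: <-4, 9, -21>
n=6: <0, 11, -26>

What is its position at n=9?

The moves between consecutive positions are <-2, -2, -1>, <+4, +2, -5>, <-2, -2, -1>, <+4, +2, -5>, <-2, -2, -1>, <+4, +2, -5>; they repeat the 2-cycle [<-2, -2, -1>, <+4, +2, -5>].
step 7: apply <-2, -2, -1> → <-2, 9, -27>
step 8: apply <+4, +2, -5> → <2, 11, -32>
step 9: apply <-2, -2, -1> → <0, 9, -33>

<0, 9, -33>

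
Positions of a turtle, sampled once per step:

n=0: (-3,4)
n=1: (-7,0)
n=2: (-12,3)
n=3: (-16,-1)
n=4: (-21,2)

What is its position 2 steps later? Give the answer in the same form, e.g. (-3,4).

(-30,1)

Differencing gives (-4,-4), (-5,+3), (-4,-4), (-5,+3). This is the pattern (-4,-4), (-5,+3) repeated.
step 5: apply (-4,-4) → (-25,-2)
step 6: apply (-5,+3) → (-30,1)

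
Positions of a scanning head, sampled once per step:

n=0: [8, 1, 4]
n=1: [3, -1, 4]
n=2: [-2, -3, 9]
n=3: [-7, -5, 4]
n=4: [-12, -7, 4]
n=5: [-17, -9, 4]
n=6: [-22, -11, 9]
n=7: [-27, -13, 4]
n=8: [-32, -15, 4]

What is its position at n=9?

The first coordinate changes by -5 each step, so at step 9 it is 8 + 9·(-5) = -37.
The second coordinate changes by -2 each step, so at step 9 it is 1 + 9·(-2) = -17.
The third coordinate repeats the cycle [4, 4, 9, 4] with period 4; step 9 mod 4 = 1, giving 4.

[-37, -17, 4]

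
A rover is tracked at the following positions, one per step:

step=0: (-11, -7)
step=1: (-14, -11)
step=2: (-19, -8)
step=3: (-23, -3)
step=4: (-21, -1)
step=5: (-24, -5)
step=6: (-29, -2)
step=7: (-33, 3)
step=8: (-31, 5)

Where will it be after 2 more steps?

The moves between consecutive positions are (-3, -4), (-5, +3), (-4, +5), (+2, +2), (-3, -4), (-5, +3), (-4, +5), (+2, +2); they repeat the 4-cycle [(-3, -4), (-5, +3), (-4, +5), (+2, +2)].
step 9: apply (-3, -4) → (-34, 1)
step 10: apply (-5, +3) → (-39, 4)

(-39, 4)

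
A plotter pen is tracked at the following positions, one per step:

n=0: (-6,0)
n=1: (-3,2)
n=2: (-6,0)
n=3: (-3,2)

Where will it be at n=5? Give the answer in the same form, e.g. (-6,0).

Consecutive displacements (+3,+2), (-3,-2), (+3,+2) scale by a factor of -1 each step.
step 4: (-3,2) + (-3,-2) → (-6,0)
step 5: (-6,0) + (+3,+2) → (-3,2)

(-3,2)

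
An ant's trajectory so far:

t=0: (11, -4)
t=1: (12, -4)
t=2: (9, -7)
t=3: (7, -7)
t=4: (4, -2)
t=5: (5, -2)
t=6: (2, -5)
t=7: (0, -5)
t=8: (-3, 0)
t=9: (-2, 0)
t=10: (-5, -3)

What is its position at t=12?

(-10, 2)

Differencing gives (+1, +0), (-3, -3), (-2, +0), (-3, +5), (+1, +0), (-3, -3), (-2, +0), (-3, +5), (+1, +0), (-3, -3). This is the pattern (+1, +0), (-3, -3), (-2, +0), (-3, +5) repeated.
step 11: apply (-2, +0) → (-7, -3)
step 12: apply (-3, +5) → (-10, 2)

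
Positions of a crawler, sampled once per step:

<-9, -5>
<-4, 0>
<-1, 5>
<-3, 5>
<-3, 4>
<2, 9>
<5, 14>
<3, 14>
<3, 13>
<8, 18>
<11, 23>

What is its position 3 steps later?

Step-to-step displacements: <+5, +5>, <+3, +5>, <-2, +0>, <+0, -1>, <+5, +5>, <+3, +5>, <-2, +0>, <+0, -1>, <+5, +5>, <+3, +5> — a repeating cycle of length 4.
step 11: apply <-2, +0> → <9, 23>
step 12: apply <+0, -1> → <9, 22>
step 13: apply <+5, +5> → <14, 27>

<14, 27>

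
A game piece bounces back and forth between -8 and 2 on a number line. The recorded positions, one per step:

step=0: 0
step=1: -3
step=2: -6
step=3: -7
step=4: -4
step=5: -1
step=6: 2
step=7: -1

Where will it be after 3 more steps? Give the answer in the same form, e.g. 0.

The value travels 3 per step and bounces off the walls at -8 and 2.
  step 8: -1 → -4
  step 9: -4 → -7
  step 10: -7 → -6

-6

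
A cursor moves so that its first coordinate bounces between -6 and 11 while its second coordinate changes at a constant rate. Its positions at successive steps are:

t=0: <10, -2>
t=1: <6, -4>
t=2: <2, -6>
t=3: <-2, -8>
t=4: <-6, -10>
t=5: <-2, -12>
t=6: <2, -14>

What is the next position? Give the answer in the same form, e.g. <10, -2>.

The first coordinate reflects between -6 and 11, moving 4 per step.
  step 7: 2 → 6
The second coordinate changes by -2 each step: at step 7 it is -16.

<6, -16>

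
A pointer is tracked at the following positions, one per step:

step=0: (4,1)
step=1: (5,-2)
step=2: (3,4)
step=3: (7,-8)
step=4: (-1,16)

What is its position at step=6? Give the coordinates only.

(-17,64)

The jumps are (+1,-3), (-2,+6), (+4,-12), (-8,+24) — a geometric progression with ratio -2.
step 5: (-1,16) + (+16,-48) → (15,-32)
step 6: (15,-32) + (-32,+96) → (-17,64)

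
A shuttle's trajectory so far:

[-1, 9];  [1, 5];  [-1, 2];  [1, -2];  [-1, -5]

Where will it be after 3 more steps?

[1, -16]

Step-to-step displacements: [+2, -4], [-2, -3], [+2, -4], [-2, -3] — a repeating cycle of length 2.
step 5: apply [+2, -4] → [1, -9]
step 6: apply [-2, -3] → [-1, -12]
step 7: apply [+2, -4] → [1, -16]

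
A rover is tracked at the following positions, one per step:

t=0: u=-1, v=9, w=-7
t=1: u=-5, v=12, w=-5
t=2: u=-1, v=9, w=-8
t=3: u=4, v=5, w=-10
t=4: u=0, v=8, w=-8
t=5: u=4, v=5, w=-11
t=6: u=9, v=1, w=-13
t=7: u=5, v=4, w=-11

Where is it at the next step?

Differencing gives (-4,+3,+2), (+4,-3,-3), (+5,-4,-2), (-4,+3,+2), (+4,-3,-3), (+5,-4,-2), (-4,+3,+2). This is the pattern (-4,+3,+2), (+4,-3,-3), (+5,-4,-2) repeated.
step 8: apply (+4,-3,-3) → u=9, v=1, w=-14

u=9, v=1, w=-14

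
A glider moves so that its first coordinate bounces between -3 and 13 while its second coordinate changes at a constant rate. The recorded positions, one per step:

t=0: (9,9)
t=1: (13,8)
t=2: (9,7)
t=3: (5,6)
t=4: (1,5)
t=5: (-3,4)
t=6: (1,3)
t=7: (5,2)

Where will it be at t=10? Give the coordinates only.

The first coordinate reflects between -3 and 13, moving 4 per step.
  step 8: 5 → 9
  step 9: 9 → 13
  step 10: 13 → 9
The second coordinate changes by -1 each step: at step 10 it is -1.

(9,-1)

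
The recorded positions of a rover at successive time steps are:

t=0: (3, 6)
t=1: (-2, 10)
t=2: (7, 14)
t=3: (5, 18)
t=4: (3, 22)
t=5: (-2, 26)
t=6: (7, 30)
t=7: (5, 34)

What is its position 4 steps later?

(5, 50)

The first coordinate repeats the cycle [3, -2, 7, 5] with period 4; step 11 mod 4 = 3, giving 5.
The second coordinate changes by +4 each step, so at step 11 it is 6 + 11·(4) = 50.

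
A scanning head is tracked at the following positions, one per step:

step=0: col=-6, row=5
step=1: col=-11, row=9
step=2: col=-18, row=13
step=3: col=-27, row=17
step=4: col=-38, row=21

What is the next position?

col=-51, row=25

Taking differences between consecutive positions: (-5, +4), (-7, +4), (-9, +4), (-11, +4). These grow by (-2, +0) each step.
step 5: col=-38, row=21 + (-13, +4) → col=-51, row=25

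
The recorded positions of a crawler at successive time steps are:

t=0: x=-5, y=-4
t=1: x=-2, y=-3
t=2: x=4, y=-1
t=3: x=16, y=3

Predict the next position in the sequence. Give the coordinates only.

Step-to-step displacements: (+3, +1), (+6, +2), (+12, +4); each is 2× the previous.
step 4: x=16, y=3 + (+24, +8) → x=40, y=11

x=40, y=11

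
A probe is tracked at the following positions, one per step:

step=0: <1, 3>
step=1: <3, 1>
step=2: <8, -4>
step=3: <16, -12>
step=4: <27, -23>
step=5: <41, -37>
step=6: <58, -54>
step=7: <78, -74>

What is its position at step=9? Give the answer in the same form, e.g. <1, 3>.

Successive displacements: <+2, -2>, <+5, -5>, <+8, -8>, <+11, -11>, <+14, -14>, <+17, -17>, <+20, -20> — each changes by <+3, -3>.
step 8: <78, -74> + <+23, -23> → <101, -97>
step 9: <101, -97> + <+26, -26> → <127, -123>

<127, -123>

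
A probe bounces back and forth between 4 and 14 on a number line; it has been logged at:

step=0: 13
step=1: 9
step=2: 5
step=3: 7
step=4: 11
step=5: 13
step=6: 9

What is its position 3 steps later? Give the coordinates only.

11

The value travels 4 per step and bounces off the walls at 4 and 14.
  step 7: 9 → 5
  step 8: 5 → 7
  step 9: 7 → 11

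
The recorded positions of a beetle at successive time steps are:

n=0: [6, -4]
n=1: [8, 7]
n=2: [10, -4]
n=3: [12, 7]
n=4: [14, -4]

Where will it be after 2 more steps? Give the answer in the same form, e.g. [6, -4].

[18, -4]

First: linear, +2 per step → 18 at step 6.
Second: cycles through -4, 7 every 2 steps. Step 6 lands at position 0 of the cycle → -4.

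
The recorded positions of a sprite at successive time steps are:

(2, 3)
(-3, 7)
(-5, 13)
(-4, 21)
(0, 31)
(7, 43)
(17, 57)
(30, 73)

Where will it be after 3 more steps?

(87, 133)

First differences are (-5, +4), (-2, +6), (+1, +8), (+4, +10), (+7, +12), (+10, +14), (+13, +16); their common second difference is (+3, +2) (constant acceleration).
step 8: (30, 73) + (+16, +18) → (46, 91)
step 9: (46, 91) + (+19, +20) → (65, 111)
step 10: (65, 111) + (+22, +22) → (87, 133)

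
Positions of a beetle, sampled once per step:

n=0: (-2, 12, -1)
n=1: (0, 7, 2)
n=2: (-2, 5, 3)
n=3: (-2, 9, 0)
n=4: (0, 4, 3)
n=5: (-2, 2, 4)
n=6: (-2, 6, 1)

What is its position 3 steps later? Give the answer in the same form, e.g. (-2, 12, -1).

(-2, 3, 2)

Step-to-step displacements: (+2, -5, +3), (-2, -2, +1), (+0, +4, -3), (+2, -5, +3), (-2, -2, +1), (+0, +4, -3) — a repeating cycle of length 3.
step 7: apply (+2, -5, +3) → (0, 1, 4)
step 8: apply (-2, -2, +1) → (-2, -1, 5)
step 9: apply (+0, +4, -3) → (-2, 3, 2)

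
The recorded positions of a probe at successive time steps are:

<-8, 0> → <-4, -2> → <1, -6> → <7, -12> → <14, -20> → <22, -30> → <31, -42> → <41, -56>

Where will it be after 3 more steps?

<77, -110>

Successive displacements: <+4, -2>, <+5, -4>, <+6, -6>, <+7, -8>, <+8, -10>, <+9, -12>, <+10, -14> — each changes by <+1, -2>.
step 8: <41, -56> + <+11, -16> → <52, -72>
step 9: <52, -72> + <+12, -18> → <64, -90>
step 10: <64, -90> + <+13, -20> → <77, -110>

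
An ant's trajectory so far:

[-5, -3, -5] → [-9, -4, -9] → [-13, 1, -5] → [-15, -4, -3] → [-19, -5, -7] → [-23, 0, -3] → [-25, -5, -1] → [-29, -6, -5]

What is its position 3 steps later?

Step-to-step displacements: [-4, -1, -4], [-4, +5, +4], [-2, -5, +2], [-4, -1, -4], [-4, +5, +4], [-2, -5, +2], [-4, -1, -4] — a repeating cycle of length 3.
step 8: apply [-4, +5, +4] → [-33, -1, -1]
step 9: apply [-2, -5, +2] → [-35, -6, 1]
step 10: apply [-4, -1, -4] → [-39, -7, -3]

[-39, -7, -3]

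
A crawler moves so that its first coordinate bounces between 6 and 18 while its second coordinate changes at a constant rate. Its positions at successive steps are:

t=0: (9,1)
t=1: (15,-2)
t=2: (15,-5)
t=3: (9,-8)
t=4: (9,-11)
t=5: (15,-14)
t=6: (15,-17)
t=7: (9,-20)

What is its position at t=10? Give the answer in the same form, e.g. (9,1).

(15,-29)

The first coordinate travels 6 per step and bounces off the walls at 6 and 18.
  step 8: 9 → 9
  step 9: 9 → 15
  step 10: 15 → 15
The second coordinate changes by -3 each step: at step 10 it is -29.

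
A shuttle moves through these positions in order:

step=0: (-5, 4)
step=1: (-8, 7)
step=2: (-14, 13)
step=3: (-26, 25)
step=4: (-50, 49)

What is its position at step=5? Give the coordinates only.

(-98, 97)

Step-to-step displacements: (-3, +3), (-6, +6), (-12, +12), (-24, +24); each is 2× the previous.
step 5: (-50, 49) + (-48, +48) → (-98, 97)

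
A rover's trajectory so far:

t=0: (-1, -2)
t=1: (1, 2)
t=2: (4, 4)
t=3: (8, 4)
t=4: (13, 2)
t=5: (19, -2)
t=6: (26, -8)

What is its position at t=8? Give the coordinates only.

Taking differences between consecutive positions: (+2, +4), (+3, +2), (+4, +0), (+5, -2), (+6, -4), (+7, -6). These grow by (+1, -2) each step.
step 7: (26, -8) + (+8, -8) → (34, -16)
step 8: (34, -16) + (+9, -10) → (43, -26)

(43, -26)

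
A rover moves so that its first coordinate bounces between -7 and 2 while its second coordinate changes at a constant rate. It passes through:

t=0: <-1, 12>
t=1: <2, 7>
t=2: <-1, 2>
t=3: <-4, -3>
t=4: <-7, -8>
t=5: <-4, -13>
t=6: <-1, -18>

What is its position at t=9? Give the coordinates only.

The first coordinate travels 3 per step and bounces off the walls at -7 and 2.
  step 7: -1 → 2
  step 8: 2 → -1
  step 9: -1 → -4
The second coordinate changes by -5 each step: at step 9 it is -33.

<-4, -33>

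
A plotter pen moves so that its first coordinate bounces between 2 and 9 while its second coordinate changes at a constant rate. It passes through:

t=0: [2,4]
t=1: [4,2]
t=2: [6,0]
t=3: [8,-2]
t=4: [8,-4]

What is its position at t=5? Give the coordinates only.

The first coordinate reflects between 2 and 9, moving 2 per step.
  step 5: 8 → 6
The second coordinate changes by -2 each step: at step 5 it is -6.

[6,-6]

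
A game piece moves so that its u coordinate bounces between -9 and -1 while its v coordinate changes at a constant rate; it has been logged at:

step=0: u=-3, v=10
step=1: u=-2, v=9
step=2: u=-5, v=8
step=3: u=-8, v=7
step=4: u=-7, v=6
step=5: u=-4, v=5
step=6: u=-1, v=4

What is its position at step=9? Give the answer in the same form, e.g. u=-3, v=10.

u=-8, v=1

The u coordinate travels 3 per step and bounces off the walls at -9 and -1.
  step 7: -1 → -4
  step 8: -4 → -7
  step 9: -7 → -8
The v coordinate changes by -1 each step: at step 9 it is 1.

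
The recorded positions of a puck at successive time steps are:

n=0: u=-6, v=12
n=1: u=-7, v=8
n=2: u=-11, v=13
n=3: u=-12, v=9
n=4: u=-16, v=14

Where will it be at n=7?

u=-22, v=11

Differencing gives (-1,-4), (-4,+5), (-1,-4), (-4,+5). This is the pattern (-1,-4), (-4,+5) repeated.
step 5: apply (-1,-4) → u=-17, v=10
step 6: apply (-4,+5) → u=-21, v=15
step 7: apply (-1,-4) → u=-22, v=11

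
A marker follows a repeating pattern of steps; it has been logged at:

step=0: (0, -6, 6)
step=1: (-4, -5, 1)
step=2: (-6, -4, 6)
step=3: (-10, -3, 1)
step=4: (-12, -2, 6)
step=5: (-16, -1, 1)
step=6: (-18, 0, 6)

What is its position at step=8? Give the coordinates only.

(-24, 2, 6)

The moves between consecutive positions are (-4, +1, -5), (-2, +1, +5), (-4, +1, -5), (-2, +1, +5), (-4, +1, -5), (-2, +1, +5); they repeat the 2-cycle [(-4, +1, -5), (-2, +1, +5)].
step 7: apply (-4, +1, -5) → (-22, 1, 1)
step 8: apply (-2, +1, +5) → (-24, 2, 6)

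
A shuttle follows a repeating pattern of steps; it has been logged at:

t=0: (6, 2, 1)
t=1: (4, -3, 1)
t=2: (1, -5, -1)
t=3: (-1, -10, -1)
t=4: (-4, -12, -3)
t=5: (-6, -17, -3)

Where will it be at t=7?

(-11, -24, -5)

Step-to-step displacements: (-2, -5, +0), (-3, -2, -2), (-2, -5, +0), (-3, -2, -2), (-2, -5, +0) — a repeating cycle of length 2.
step 6: apply (-3, -2, -2) → (-9, -19, -5)
step 7: apply (-2, -5, +0) → (-11, -24, -5)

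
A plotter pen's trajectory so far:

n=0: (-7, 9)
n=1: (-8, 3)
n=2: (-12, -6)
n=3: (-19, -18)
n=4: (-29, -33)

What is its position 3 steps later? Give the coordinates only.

(-77, -96)

First differences are (-1, -6), (-4, -9), (-7, -12), (-10, -15); their common second difference is (-3, -3) (constant acceleration).
step 5: (-29, -33) + (-13, -18) → (-42, -51)
step 6: (-42, -51) + (-16, -21) → (-58, -72)
step 7: (-58, -72) + (-19, -24) → (-77, -96)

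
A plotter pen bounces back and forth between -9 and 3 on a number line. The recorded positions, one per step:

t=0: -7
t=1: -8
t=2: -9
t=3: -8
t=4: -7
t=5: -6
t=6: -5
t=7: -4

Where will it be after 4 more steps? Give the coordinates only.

The value reflects between -9 and 3, moving 1 per step.
  step 8: -4 → -3
  step 9: -3 → -2
  step 10: -2 → -1
  step 11: -1 → 0

0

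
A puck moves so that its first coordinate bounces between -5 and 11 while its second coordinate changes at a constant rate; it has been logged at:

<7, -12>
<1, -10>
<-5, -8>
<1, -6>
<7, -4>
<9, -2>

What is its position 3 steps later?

The first coordinate travels 6 per step and bounces off the walls at -5 and 11.
  step 6: 9 → 3
  step 7: 3 → -3
  step 8: -3 → -1
The second coordinate changes by +2 each step: at step 8 it is 4.

<-1, 4>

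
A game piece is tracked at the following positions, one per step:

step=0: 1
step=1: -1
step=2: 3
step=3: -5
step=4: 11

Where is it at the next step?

Step-to-step displacements: -2, +4, -8, +16; each is -2× the previous.
step 5: 11 − 32 → -21

-21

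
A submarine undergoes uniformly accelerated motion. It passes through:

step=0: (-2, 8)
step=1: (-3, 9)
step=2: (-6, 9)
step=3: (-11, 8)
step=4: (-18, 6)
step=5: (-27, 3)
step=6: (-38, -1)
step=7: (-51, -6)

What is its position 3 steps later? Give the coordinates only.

(-102, -27)

First differences are (-1, +1), (-3, +0), (-5, -1), (-7, -2), (-9, -3), (-11, -4), (-13, -5); their common second difference is (-2, -1) (constant acceleration).
step 8: (-51, -6) + (-15, -6) → (-66, -12)
step 9: (-66, -12) + (-17, -7) → (-83, -19)
step 10: (-83, -19) + (-19, -8) → (-102, -27)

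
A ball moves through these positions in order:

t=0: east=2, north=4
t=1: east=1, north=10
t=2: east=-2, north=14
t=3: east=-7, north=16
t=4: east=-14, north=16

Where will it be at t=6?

east=-34, north=10

Taking differences between consecutive positions: (-1,+6), (-3,+4), (-5,+2), (-7,+0). These grow by (-2,-2) each step.
step 5: east=-14, north=16 + (-9,-2) → east=-23, north=14
step 6: east=-23, north=14 + (-11,-4) → east=-34, north=10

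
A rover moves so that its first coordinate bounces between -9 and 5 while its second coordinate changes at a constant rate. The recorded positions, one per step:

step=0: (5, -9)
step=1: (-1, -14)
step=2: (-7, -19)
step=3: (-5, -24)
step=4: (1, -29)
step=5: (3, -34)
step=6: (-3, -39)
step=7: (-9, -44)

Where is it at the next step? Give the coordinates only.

(-3, -49)

The first coordinate travels 6 per step and bounces off the walls at -9 and 5.
  step 8: -9 → -3
The second coordinate changes by -5 each step: at step 8 it is -49.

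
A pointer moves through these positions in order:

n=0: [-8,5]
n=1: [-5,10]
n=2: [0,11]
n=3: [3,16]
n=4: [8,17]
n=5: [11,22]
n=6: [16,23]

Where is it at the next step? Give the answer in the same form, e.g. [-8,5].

Step-to-step displacements: [+3,+5], [+5,+1], [+3,+5], [+5,+1], [+3,+5], [+5,+1] — a repeating cycle of length 2.
step 7: apply [+3,+5] → [19,28]

[19,28]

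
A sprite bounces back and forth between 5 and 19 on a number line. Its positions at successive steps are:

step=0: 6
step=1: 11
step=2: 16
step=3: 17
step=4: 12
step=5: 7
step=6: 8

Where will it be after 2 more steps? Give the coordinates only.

The value reflects between 5 and 19, moving 5 per step.
  step 7: 8 → 13
  step 8: 13 → 18

18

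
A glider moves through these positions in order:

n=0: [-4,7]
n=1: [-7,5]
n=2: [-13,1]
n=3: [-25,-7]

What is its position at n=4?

Consecutive displacements [-3,-2], [-6,-4], [-12,-8] scale by a factor of 2 each step.
step 4: [-25,-7] + [-24,-16] → [-49,-23]

[-49,-23]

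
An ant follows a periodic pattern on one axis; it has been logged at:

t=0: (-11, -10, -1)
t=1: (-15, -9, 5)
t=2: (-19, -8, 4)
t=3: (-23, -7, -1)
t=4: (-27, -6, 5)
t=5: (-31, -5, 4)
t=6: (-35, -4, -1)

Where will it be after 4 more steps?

First: linear, -4 per step → -51 at step 10.
Second: linear, +1 per step → 0 at step 10.
Third: cycles through -1, 5, 4 every 3 steps. Step 10 lands at position 1 of the cycle → 5.

(-51, 0, 5)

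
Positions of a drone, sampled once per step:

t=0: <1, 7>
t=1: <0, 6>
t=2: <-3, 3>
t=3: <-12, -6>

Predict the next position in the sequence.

The jumps are <-1, -1>, <-3, -3>, <-9, -9> — a geometric progression with ratio 3.
step 4: <-12, -6> + <-27, -27> → <-39, -33>

<-39, -33>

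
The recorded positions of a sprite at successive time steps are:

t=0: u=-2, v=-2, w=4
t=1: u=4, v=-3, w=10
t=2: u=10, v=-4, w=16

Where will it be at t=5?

Constant displacement of (+6, -1, +6) per step.
step 3: u=10, v=-4, w=16 + (+6, -1, +6) → u=16, v=-5, w=22
step 4: u=16, v=-5, w=22 + (+6, -1, +6) → u=22, v=-6, w=28
step 5: u=22, v=-6, w=28 + (+6, -1, +6) → u=28, v=-7, w=34

u=28, v=-7, w=34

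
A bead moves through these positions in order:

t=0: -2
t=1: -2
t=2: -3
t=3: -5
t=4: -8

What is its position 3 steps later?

Successive displacements: +0, -1, -2, -3 — each changes by -1.
step 5: -8 − 4 → -12
step 6: -12 − 5 → -17
step 7: -17 − 6 → -23

-23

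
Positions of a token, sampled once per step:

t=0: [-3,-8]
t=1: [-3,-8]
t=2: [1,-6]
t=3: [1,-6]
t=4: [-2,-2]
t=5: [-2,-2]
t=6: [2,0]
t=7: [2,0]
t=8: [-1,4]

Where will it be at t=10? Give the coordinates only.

Differencing gives [+0,+0], [+4,+2], [+0,+0], [-3,+4], [+0,+0], [+4,+2], [+0,+0], [-3,+4]. This is the pattern [+0,+0], [+4,+2], [+0,+0], [-3,+4] repeated.
step 9: apply [+0,+0] → [-1,4]
step 10: apply [+4,+2] → [3,6]

[3,6]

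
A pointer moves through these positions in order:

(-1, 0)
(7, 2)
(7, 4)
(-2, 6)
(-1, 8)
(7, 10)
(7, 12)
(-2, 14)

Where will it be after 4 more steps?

(-2, 22)

The first coordinate repeats the cycle [-1, 7, 7, -2] with period 4; step 11 mod 4 = 3, giving -2.
The second coordinate changes by +2 each step, so at step 11 it is 0 + 11·(2) = 22.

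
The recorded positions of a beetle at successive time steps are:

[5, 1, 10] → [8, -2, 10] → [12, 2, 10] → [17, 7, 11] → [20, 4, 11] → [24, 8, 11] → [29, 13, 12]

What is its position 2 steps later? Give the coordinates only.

[36, 14, 12]

Differencing gives [+3, -3, +0], [+4, +4, +0], [+5, +5, +1], [+3, -3, +0], [+4, +4, +0], [+5, +5, +1]. This is the pattern [+3, -3, +0], [+4, +4, +0], [+5, +5, +1] repeated.
step 7: apply [+3, -3, +0] → [32, 10, 12]
step 8: apply [+4, +4, +0] → [36, 14, 12]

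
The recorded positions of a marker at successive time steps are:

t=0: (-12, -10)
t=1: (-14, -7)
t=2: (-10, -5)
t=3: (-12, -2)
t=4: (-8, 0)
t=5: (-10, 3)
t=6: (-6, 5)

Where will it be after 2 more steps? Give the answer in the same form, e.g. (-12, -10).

(-4, 10)

The moves between consecutive positions are (-2, +3), (+4, +2), (-2, +3), (+4, +2), (-2, +3), (+4, +2); they repeat the 2-cycle [(-2, +3), (+4, +2)].
step 7: apply (-2, +3) → (-8, 8)
step 8: apply (+4, +2) → (-4, 10)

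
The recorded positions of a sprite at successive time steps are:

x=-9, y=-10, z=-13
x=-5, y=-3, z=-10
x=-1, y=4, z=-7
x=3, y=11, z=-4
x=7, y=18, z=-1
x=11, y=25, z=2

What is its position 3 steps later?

Constant displacement of (+4,+7,+3) per step.
step 6: x=11, y=25, z=2 + (+4,+7,+3) → x=15, y=32, z=5
step 7: x=15, y=32, z=5 + (+4,+7,+3) → x=19, y=39, z=8
step 8: x=19, y=39, z=8 + (+4,+7,+3) → x=23, y=46, z=11

x=23, y=46, z=11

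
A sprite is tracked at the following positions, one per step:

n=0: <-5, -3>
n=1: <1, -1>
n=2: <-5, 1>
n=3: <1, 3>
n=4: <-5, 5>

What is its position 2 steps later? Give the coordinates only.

<-5, 9>

The first coordinate repeats the cycle [-5, 1] with period 2; step 6 mod 2 = 0, giving -5.
The second coordinate changes by +2 each step, so at step 6 it is -3 + 6·(2) = 9.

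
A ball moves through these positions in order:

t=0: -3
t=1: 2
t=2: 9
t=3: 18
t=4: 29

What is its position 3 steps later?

Successive displacements: +5, +7, +9, +11 — each changes by +2.
step 5: 29 + 13 → 42
step 6: 42 + 15 → 57
step 7: 57 + 17 → 74

74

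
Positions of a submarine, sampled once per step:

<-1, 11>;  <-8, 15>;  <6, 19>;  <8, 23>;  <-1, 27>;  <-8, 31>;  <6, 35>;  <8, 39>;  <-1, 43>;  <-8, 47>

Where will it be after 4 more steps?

The first coordinate repeats the cycle [-1, -8, 6, 8] with period 4; step 13 mod 4 = 1, giving -8.
The second coordinate changes by +4 each step, so at step 13 it is 11 + 13·(4) = 63.

<-8, 63>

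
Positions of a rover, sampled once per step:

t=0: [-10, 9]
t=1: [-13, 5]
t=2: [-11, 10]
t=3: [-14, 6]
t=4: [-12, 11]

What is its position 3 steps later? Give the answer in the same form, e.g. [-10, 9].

[-16, 8]

Step-to-step displacements: [-3, -4], [+2, +5], [-3, -4], [+2, +5] — a repeating cycle of length 2.
step 5: apply [-3, -4] → [-15, 7]
step 6: apply [+2, +5] → [-13, 12]
step 7: apply [-3, -4] → [-16, 8]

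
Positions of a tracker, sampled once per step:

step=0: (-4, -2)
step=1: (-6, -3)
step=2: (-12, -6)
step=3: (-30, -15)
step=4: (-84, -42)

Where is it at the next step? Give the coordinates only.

The jumps are (-2, -1), (-6, -3), (-18, -9), (-54, -27) — a geometric progression with ratio 3.
step 5: (-84, -42) + (-162, -81) → (-246, -123)

(-246, -123)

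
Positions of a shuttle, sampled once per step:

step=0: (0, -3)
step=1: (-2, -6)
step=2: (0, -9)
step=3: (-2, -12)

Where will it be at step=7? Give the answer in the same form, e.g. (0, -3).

First: cycles through 0, -2 every 2 steps. Step 7 lands at position 1 of the cycle → -2.
Second: linear, -3 per step → -24 at step 7.

(-2, -24)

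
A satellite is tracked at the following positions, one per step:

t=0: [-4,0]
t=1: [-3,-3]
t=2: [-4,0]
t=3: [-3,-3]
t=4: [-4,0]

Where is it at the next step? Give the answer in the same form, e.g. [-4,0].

Step-to-step displacements: [+1,-3], [-1,+3], [+1,-3], [-1,+3]; each is -1× the previous.
step 5: [-4,0] + [+1,-3] → [-3,-3]

[-3,-3]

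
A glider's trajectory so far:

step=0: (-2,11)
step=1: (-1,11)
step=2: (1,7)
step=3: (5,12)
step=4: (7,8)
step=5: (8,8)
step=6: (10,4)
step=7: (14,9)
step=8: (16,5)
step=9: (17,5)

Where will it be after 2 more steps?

(23,6)

The moves between consecutive positions are (+1,+0), (+2,-4), (+4,+5), (+2,-4), (+1,+0), (+2,-4), (+4,+5), (+2,-4), (+1,+0); they repeat the 4-cycle [(+1,+0), (+2,-4), (+4,+5), (+2,-4)].
step 10: apply (+2,-4) → (19,1)
step 11: apply (+4,+5) → (23,6)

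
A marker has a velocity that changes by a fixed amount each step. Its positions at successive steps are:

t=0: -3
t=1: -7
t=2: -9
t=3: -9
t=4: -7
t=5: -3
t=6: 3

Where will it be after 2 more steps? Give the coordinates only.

21

Successive displacements: -4, -2, +0, +2, +4, +6 — each changes by +2.
step 7: 3 + 8 → 11
step 8: 11 + 10 → 21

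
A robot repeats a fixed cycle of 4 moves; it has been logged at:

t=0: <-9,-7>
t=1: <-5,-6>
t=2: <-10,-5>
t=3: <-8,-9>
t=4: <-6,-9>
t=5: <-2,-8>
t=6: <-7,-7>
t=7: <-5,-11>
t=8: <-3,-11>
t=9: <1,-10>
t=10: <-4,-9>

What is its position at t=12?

<0,-13>

The moves between consecutive positions are <+4,+1>, <-5,+1>, <+2,-4>, <+2,+0>, <+4,+1>, <-5,+1>, <+2,-4>, <+2,+0>, <+4,+1>, <-5,+1>; they repeat the 4-cycle [<+4,+1>, <-5,+1>, <+2,-4>, <+2,+0>].
step 11: apply <+2,-4> → <-2,-13>
step 12: apply <+2,+0> → <0,-13>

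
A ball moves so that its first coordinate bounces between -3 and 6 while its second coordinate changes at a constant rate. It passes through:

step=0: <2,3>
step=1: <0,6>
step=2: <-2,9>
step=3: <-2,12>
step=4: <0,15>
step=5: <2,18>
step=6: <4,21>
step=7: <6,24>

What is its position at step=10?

<0,33>

The first coordinate reflects between -3 and 6, moving 2 per step.
  step 8: 6 → 4
  step 9: 4 → 2
  step 10: 2 → 0
The second coordinate changes by +3 each step: at step 10 it is 33.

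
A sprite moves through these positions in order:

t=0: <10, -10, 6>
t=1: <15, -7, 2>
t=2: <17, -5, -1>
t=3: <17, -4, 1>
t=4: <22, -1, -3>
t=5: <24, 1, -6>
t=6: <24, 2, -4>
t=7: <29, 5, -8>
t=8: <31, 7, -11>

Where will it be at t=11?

<38, 13, -16>

The moves between consecutive positions are <+5, +3, -4>, <+2, +2, -3>, <+0, +1, +2>, <+5, +3, -4>, <+2, +2, -3>, <+0, +1, +2>, <+5, +3, -4>, <+2, +2, -3>; they repeat the 3-cycle [<+5, +3, -4>, <+2, +2, -3>, <+0, +1, +2>].
step 9: apply <+0, +1, +2> → <31, 8, -9>
step 10: apply <+5, +3, -4> → <36, 11, -13>
step 11: apply <+2, +2, -3> → <38, 13, -16>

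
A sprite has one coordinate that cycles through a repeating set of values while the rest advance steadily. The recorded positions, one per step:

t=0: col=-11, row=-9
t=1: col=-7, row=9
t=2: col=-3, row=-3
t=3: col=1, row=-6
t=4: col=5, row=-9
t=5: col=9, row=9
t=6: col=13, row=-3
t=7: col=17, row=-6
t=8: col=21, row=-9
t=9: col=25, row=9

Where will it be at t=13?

The col coordinate changes by +4 each step, so at step 13 it is -11 + 13·(4) = 41.
The row coordinate repeats the cycle [-9, 9, -3, -6] with period 4; step 13 mod 4 = 1, giving 9.

col=41, row=9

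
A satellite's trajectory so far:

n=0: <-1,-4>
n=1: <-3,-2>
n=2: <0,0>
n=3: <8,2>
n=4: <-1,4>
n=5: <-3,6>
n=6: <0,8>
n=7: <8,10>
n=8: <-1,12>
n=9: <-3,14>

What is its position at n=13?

First: cycles through -1, -3, 0, 8 every 4 steps. Step 13 lands at position 1 of the cycle → -3.
Second: linear, +2 per step → 22 at step 13.

<-3,22>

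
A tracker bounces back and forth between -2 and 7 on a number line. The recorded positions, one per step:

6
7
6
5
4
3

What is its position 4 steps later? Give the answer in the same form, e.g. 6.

The value reflects between -2 and 7, moving 1 per step.
  step 6: 3 → 2
  step 7: 2 → 1
  step 8: 1 → 0
  step 9: 0 → -1

-1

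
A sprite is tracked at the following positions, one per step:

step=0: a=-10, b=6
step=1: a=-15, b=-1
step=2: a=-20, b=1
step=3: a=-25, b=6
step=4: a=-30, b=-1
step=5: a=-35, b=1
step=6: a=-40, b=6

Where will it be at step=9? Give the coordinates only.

A: linear, -5 per step → -55 at step 9.
B: cycles through 6, -1, 1 every 3 steps. Step 9 lands at position 0 of the cycle → 6.

a=-55, b=6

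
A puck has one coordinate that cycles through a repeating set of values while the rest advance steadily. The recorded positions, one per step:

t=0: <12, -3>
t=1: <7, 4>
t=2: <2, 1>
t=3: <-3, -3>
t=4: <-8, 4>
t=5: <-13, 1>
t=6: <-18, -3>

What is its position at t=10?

The first coordinate changes by -5 each step, so at step 10 it is 12 + 10·(-5) = -38.
The second coordinate repeats the cycle [-3, 4, 1] with period 3; step 10 mod 3 = 1, giving 4.

<-38, 4>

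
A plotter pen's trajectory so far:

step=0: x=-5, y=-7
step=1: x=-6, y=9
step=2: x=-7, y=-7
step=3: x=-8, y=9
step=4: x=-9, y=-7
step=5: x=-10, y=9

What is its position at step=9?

x=-14, y=9

The x coordinate changes by -1 each step, so at step 9 it is -5 + 9·(-1) = -14.
The y coordinate repeats the cycle [-7, 9] with period 2; step 9 mod 2 = 1, giving 9.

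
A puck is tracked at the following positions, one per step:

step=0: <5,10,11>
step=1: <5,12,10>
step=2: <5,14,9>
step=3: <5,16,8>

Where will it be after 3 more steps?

<5,22,5>

Each step adds <+0,+2,-1> to the position.
step 4: <5,16,8> + <+0,+2,-1> → <5,18,7>
step 5: <5,18,7> + <+0,+2,-1> → <5,20,6>
step 6: <5,20,6> + <+0,+2,-1> → <5,22,5>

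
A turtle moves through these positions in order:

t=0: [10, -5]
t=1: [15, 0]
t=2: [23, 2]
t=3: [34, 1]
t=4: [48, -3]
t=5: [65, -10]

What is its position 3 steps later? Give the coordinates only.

Successive displacements: [+5, +5], [+8, +2], [+11, -1], [+14, -4], [+17, -7] — each changes by [+3, -3].
step 6: [65, -10] + [+20, -10] → [85, -20]
step 7: [85, -20] + [+23, -13] → [108, -33]
step 8: [108, -33] + [+26, -16] → [134, -49]

[134, -49]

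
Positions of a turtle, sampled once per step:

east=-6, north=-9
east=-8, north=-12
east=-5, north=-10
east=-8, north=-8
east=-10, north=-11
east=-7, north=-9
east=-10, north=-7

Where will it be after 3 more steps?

east=-12, north=-6

Differencing gives (-2, -3), (+3, +2), (-3, +2), (-2, -3), (+3, +2), (-3, +2). This is the pattern (-2, -3), (+3, +2), (-3, +2) repeated.
step 7: apply (-2, -3) → east=-12, north=-10
step 8: apply (+3, +2) → east=-9, north=-8
step 9: apply (-3, +2) → east=-12, north=-6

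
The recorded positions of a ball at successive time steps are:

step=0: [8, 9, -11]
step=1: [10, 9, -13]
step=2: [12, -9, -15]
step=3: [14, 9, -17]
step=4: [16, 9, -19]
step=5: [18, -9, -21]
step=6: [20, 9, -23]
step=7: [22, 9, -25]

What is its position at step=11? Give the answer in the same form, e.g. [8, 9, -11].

[30, -9, -33]

First: linear, +2 per step → 30 at step 11.
Second: cycles through 9, 9, -9 every 3 steps. Step 11 lands at position 2 of the cycle → -9.
Third: linear, -2 per step → -33 at step 11.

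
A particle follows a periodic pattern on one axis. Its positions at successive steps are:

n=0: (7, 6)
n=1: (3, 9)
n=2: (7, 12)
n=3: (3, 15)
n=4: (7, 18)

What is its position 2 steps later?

The first coordinate repeats the cycle [7, 3] with period 2; step 6 mod 2 = 0, giving 7.
The second coordinate changes by +3 each step, so at step 6 it is 6 + 6·(3) = 24.

(7, 24)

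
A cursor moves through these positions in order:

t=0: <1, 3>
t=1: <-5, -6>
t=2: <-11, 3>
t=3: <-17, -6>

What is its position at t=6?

<-35, 3>

First: linear, -6 per step → -35 at step 6.
Second: cycles through 3, -6 every 2 steps. Step 6 lands at position 0 of the cycle → 3.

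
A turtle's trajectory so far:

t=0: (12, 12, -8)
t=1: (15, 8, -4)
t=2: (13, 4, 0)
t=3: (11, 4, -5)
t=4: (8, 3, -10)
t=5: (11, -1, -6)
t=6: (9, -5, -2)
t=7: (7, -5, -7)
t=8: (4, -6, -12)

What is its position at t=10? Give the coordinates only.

Step-to-step displacements: (+3, -4, +4), (-2, -4, +4), (-2, +0, -5), (-3, -1, -5), (+3, -4, +4), (-2, -4, +4), (-2, +0, -5), (-3, -1, -5) — a repeating cycle of length 4.
step 9: apply (+3, -4, +4) → (7, -10, -8)
step 10: apply (-2, -4, +4) → (5, -14, -4)

(5, -14, -4)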